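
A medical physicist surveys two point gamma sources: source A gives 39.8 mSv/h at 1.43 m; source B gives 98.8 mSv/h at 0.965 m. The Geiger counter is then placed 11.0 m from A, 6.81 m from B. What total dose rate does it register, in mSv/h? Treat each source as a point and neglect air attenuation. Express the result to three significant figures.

By superposition, sum each source's inverse-square contribution:
A: 39.8 × (1.43/11.0)² = 0.6726 mSv/h
B: 98.8 × (0.965/6.81)² = 1.984 mSv/h
Total = 0.6726 + 1.984 = 2.657 mSv/h.

2.66 mSv/h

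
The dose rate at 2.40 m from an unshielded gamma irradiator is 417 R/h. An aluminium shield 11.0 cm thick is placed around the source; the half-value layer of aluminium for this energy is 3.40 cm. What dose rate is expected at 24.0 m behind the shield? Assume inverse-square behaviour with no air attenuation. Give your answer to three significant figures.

0.443 R/h

Distance alone: 417 × (2.40/24.0)² = 417 × 0.01000 = 4.170 R/h.
Shield: 11.0/3.40 = 3.235 half-value layers → attenuation 2^(−3.235) = 0.1062.
Combined: 4.170 × 0.1062 = 0.4429 R/h.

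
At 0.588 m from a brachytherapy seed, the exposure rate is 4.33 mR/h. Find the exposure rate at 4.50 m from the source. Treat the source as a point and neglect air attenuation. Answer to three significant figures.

Intensity scales as (d₁/d₂)², so the rate at 4.50 m is
4.33 × (0.588/4.50)² = 4.33 × 0.01707 = 0.07391 mR/h.

0.0739 mR/h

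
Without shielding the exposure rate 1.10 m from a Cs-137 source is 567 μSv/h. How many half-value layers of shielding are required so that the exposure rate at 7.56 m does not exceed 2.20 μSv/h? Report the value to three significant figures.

At 7.56 m, distance alone gives (1.10/7.56)² = 0.02117, so 567 × 0.02117 = 12.00 μSv/h.
Further attenuation needed: 12.00/2.20 = 5.455.
n = log₂(5.455) = 2.448 half-value layers.

2.45 half-value layers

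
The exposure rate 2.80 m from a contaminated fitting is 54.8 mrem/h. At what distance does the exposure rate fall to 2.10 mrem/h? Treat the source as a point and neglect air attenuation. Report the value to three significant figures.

14.3 m

Intensity scales as (d₁/d₂)², so d₂ = d₁·√(I₁/I₂).
I₁/I₂ = 54.8/2.10 = 26.10, so d₂ = 2.80 × √26.10 = 14.30 m.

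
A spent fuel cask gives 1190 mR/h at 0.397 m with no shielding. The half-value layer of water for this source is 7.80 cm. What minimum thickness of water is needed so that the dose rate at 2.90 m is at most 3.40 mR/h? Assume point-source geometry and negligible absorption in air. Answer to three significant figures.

At 2.90 m, distance alone gives (0.397/2.90)² = 0.01874, so 1190 × 0.01874 = 22.30 mR/h.
Further attenuation needed: 22.30/3.40 = 6.559.
n = log₂(6.559) = 2.713 half-value layers.
Thickness = 2.713 × 7.80 cm = 21.16 cm.

21.2 cm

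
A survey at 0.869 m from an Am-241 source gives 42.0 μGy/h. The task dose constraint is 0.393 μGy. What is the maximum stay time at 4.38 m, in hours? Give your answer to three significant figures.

By the inverse-square law, rate at 4.38 m:
(0.869/4.38)² = 0.03936, so 42.0 × 0.03936 = 1.653 μGy/h.
Stay time = 0.393 μGy ÷ 1.653 μGy/h = 0.2377 h.

0.238 h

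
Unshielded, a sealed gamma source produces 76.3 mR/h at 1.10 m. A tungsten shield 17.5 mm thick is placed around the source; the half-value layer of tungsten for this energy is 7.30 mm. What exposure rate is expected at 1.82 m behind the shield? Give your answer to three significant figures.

Distance alone: (1.10/1.82)² = 0.3653, so 76.3 × 0.3653 = 27.87 mR/h.
Shield: 17.5/7.30 = 2.397 half-value layers → attenuation 2^(−2.397) = 0.1899.
Combined: 27.87 × 0.1899 = 5.293 mR/h.

5.29 mR/h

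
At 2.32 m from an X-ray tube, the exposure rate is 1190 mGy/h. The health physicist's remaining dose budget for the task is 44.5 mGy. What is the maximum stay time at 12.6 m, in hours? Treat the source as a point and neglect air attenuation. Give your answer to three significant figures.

1.10 h

By the inverse-square law, rate at 12.6 m:
(2.32/12.6)² = 0.03390, so 1190 × 0.03390 = 40.34 mGy/h.
Stay time = 44.5 mGy ÷ 40.34 mGy/h = 1.103 h.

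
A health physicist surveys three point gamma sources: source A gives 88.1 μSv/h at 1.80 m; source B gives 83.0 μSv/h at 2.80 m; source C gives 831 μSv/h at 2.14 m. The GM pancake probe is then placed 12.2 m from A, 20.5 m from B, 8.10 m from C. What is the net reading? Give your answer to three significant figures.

Each source contributes Iᵢ·(dᵢ/rᵢ)²; contributions add.
A: 88.1 × (1.80/12.2)² = 1.918 μSv/h
B: 83.0 × (2.80/20.5)² = 1.548 μSv/h
C: 831 × (2.14/8.10)² = 58.00 μSv/h
Total = 1.918 + 1.548 + 58.00 = 61.47 μSv/h.

61.5 μSv/h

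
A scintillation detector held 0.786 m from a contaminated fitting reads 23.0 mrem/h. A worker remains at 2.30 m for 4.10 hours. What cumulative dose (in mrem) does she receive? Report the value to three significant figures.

11.0 mrem

Using I₁d₁² = I₂d₂², rate at 2.30 m:
23.0 × (0.786/2.30)² = 23.0 × 0.1168 = 2.686 mrem/h.
Dose = rate × time = 2.686 mrem/h × 4.100 h = 11.01 mrem.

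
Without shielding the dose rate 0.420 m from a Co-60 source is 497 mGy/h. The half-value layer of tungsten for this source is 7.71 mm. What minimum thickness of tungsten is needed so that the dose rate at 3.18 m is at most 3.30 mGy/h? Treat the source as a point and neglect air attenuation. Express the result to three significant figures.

At 3.18 m, distance alone gives 497 × (0.420/3.18)² = 497 × 0.01744 = 8.668 mGy/h.
Further attenuation needed: 8.668/3.30 = 2.627.
n = log₂(2.627) = 1.393 half-value layers.
Thickness = 1.393 × 7.71 mm = 10.74 mm.

10.7 mm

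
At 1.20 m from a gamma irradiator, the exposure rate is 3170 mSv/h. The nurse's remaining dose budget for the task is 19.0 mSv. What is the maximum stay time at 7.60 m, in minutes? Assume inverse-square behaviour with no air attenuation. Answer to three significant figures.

14.4 min

Using I₁d₁² = I₂d₂², rate at 7.60 m:
3170 × (1.20/7.60)² = 3170 × 0.02493 = 79.03 mSv/h.
Stay time = 19.0 mSv ÷ 79.03 mSv/h = 0.2404 h = 14.42 min.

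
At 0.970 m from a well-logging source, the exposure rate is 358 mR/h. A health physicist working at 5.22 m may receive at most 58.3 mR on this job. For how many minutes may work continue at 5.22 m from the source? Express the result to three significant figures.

283 min

Applying the 1/r² law, rate at 5.22 m:
(0.970/5.22)² = 0.03453, so 358 × 0.03453 = 12.36 mR/h.
Stay time = 58.3 mR ÷ 12.36 mR/h = 4.717 h = 283.0 min.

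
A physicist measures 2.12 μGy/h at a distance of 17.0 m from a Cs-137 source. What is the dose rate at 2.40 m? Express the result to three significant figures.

Since intensity falls as 1/r², the rate at 2.40 m is
2.12 × (17.0/2.40)² = 2.12 × 50.17 = 106.4 μGy/h.

106 μGy/h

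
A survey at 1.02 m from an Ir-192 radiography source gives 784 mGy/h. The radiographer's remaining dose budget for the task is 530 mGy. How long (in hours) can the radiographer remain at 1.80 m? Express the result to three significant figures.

2.11 h

Since intensity falls as 1/r², rate at 1.80 m:
(1.02/1.80)² = 0.3211, so 784 × 0.3211 = 251.7 mGy/h.
Stay time = 530 mGy ÷ 251.7 mGy/h = 2.106 h.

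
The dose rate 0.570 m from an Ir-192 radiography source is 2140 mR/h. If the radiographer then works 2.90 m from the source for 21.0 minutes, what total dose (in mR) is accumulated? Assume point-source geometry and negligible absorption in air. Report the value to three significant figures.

By the inverse-square law, rate at 2.90 m:
(0.570/2.90)² = 0.03863, so 2140 × 0.03863 = 82.67 mR/h.
Dose = rate × time = 82.67 mR/h × 0.3500 h = 28.93 mR.

28.9 mR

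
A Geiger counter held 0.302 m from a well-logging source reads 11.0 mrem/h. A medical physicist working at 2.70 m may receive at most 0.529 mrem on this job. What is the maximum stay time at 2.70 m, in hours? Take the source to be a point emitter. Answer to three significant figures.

By the inverse-square law, rate at 2.70 m:
11.0 × (0.302/2.70)² = 11.0 × 0.01251 = 0.1376 mrem/h.
Stay time = 0.529 mrem ÷ 0.1376 mrem/h = 3.844 h.

3.84 h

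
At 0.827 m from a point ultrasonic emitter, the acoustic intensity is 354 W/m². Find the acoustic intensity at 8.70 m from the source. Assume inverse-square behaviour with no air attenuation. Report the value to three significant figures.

3.20 W/m²

Applying the 1/r² law, the rate at 8.70 m is
354 × (0.827/8.70)² = 354 × 0.009036 = 3.199 W/m².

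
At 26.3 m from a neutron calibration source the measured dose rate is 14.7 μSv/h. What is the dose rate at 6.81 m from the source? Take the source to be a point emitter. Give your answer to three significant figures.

219 μSv/h

Since intensity falls as 1/r², scaling from 26.3 m to 6.81 m:
14.7 × (26.3/6.81)² = 14.7 × 14.91 = 219.2 μSv/h.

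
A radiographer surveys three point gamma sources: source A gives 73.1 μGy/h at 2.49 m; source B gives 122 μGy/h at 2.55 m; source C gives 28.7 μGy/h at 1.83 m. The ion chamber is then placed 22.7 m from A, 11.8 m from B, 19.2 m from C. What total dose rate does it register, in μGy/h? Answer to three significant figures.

6.84 μGy/h

Each source contributes Iᵢ·(dᵢ/rᵢ)²; contributions add.
A: 73.1 × (2.49/22.7)² = 0.8796 μGy/h
B: 122 × (2.55/11.8)² = 5.697 μGy/h
C: 28.7 × (1.83/19.2)² = 0.2607 μGy/h
Total = 0.8796 + 5.697 + 0.2607 = 6.837 μGy/h.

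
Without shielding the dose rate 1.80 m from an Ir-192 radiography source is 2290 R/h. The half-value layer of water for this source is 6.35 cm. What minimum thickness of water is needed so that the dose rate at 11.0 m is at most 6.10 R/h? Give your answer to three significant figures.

At 11.0 m, distance alone gives 2290 × (1.80/11.0)² = 2290 × 0.02678 = 61.33 R/h.
Further attenuation needed: 61.33/6.10 = 10.05.
n = log₂(10.05) = 3.329 half-value layers.
Thickness = 3.329 × 6.35 cm = 21.14 cm.

21.1 cm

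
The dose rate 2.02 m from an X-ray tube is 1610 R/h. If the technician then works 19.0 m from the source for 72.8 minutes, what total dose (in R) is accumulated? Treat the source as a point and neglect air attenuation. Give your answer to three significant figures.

Applying the 1/r² law, rate at 19.0 m:
1610 × (2.02/19.0)² = 1610 × 0.01130 = 18.19 R/h.
Dose = rate × time = 18.19 R/h × 1.213 h = 22.06 R.

22.1 R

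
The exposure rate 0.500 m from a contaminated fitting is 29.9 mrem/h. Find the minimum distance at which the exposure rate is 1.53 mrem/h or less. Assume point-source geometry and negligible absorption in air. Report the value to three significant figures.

By the inverse-square law, d₂ = d₁·√(I₁/I₂).
I₁/I₂ = 29.9/1.53 = 19.54, so d₂ = 0.500 × √19.54 = 2.210 m.

2.21 m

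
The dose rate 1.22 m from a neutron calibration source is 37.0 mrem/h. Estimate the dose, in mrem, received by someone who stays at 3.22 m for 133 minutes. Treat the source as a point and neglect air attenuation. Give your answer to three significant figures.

Using I₁d₁² = I₂d₂², rate at 3.22 m:
37.0 × (1.22/3.22)² = 37.0 × 0.1436 = 5.313 mrem/h.
Dose = rate × time = 5.313 mrem/h × 2.217 h = 11.78 mrem.

11.8 mrem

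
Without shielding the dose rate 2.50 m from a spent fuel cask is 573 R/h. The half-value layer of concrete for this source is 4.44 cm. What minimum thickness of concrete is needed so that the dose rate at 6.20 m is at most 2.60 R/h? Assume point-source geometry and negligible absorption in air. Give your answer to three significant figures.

22.9 cm

At 6.20 m, distance alone gives 573 × (2.50/6.20)² = 573 × 0.1626 = 93.17 R/h.
Further attenuation needed: 93.17/2.60 = 35.83.
n = log₂(35.83) = 5.163 half-value layers.
Thickness = 5.163 × 4.44 cm = 22.92 cm.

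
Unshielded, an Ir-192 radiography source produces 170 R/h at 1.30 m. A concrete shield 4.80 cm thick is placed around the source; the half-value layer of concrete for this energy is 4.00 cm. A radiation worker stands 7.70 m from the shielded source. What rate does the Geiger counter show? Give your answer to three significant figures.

2.11 R/h

Distance alone: 170 × (1.30/7.70)² = 170 × 0.02850 = 4.845 R/h.
Shield: 4.80/4.00 = 1.200 half-value layers → attenuation 2^(−1.200) = 0.4353.
Combined: 4.845 × 0.4353 = 2.109 R/h.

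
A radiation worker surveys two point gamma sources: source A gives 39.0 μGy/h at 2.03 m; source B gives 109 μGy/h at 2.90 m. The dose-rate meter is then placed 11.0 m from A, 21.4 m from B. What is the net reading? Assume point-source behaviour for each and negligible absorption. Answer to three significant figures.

Each source contributes Iᵢ·(dᵢ/rᵢ)²; contributions add.
A: 39.0 × (2.03/11.0)² = 1.328 μGy/h
B: 109 × (2.90/21.4)² = 2.002 μGy/h
Total = 1.328 + 2.002 = 3.330 μGy/h.

3.33 μGy/h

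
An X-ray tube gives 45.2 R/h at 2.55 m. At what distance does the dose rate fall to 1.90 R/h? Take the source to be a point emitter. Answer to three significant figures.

12.4 m

Applying the 1/r² law, d₂ = d₁·√(I₁/I₂).
I₁/I₂ = 45.2/1.90 = 23.79, so d₂ = 2.55 × √23.79 = 12.44 m.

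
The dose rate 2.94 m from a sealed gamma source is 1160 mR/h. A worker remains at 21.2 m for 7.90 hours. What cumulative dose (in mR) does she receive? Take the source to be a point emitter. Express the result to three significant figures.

Since intensity falls as 1/r², rate at 21.2 m:
(2.94/21.2)² = 0.01923, so 1160 × 0.01923 = 22.31 mR/h.
Dose = rate × time = 22.31 mR/h × 7.900 h = 176.2 mR.

176 mR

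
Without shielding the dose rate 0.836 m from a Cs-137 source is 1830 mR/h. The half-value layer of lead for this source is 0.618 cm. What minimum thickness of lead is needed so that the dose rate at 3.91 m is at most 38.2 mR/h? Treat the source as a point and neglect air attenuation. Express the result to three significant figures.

0.699 cm

At 3.91 m, distance alone gives (0.836/3.91)² = 0.04572, so 1830 × 0.04572 = 83.67 mR/h.
Further attenuation needed: 83.67/38.2 = 2.190.
n = log₂(2.190) = 1.131 half-value layers.
Thickness = 1.131 × 0.618 cm = 0.6990 cm.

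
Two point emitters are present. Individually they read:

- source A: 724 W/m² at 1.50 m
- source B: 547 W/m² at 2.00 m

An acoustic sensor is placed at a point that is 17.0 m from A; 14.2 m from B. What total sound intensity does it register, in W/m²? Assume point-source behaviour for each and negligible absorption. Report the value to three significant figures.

16.5 W/m²

By superposition, sum each source's inverse-square contribution:
A: 724 × (1.50/17.0)² = 5.637 W/m²
B: 547 × (2.00/14.2)² = 10.85 W/m²
Total = 5.637 + 10.85 = 16.49 W/m².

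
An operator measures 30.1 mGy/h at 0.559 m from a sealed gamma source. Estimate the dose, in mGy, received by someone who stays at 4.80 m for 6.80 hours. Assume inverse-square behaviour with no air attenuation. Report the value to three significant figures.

By the inverse-square law, rate at 4.80 m:
(0.559/4.80)² = 0.01356, so 30.1 × 0.01356 = 0.4082 mGy/h.
Dose = rate × time = 0.4082 mGy/h × 6.800 h = 2.776 mGy.

2.78 mGy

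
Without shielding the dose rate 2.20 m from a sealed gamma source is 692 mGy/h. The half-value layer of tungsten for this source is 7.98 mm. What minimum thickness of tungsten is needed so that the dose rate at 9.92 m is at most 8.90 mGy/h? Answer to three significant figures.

At 9.92 m, distance alone gives (2.20/9.92)² = 0.04918, so 692 × 0.04918 = 34.03 mGy/h.
Further attenuation needed: 34.03/8.90 = 3.824.
n = log₂(3.824) = 1.935 half-value layers.
Thickness = 1.935 × 7.98 mm = 15.44 mm.

15.4 mm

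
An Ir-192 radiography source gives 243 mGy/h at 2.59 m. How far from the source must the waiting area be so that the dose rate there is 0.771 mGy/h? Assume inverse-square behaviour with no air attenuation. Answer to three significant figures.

46.0 m

By the inverse-square law, d₂ = d₁·√(I₁/I₂).
I₁/I₂ = 243/0.771 = 315.2, so d₂ = 2.59 × √315.2 = 45.98 m.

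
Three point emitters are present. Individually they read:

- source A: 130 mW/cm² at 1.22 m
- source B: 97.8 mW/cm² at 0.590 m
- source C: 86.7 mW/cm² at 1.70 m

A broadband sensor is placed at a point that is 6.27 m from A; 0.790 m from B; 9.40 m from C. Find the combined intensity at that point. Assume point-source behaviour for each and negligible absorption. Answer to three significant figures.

62.3 mW/cm²

Each source contributes Iᵢ·(dᵢ/rᵢ)²; contributions add.
A: 130 × (1.22/6.27)² = 4.922 mW/cm²
B: 97.8 × (0.590/0.790)² = 54.55 mW/cm²
C: 86.7 × (1.70/9.40)² = 2.836 mW/cm²
Total = 4.922 + 54.55 + 2.836 = 62.31 mW/cm².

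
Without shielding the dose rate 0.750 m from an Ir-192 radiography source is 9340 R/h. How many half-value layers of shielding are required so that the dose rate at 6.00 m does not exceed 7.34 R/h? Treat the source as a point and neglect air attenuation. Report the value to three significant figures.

4.31 half-value layers

At 6.00 m, distance alone gives (0.750/6.00)² = 0.01562, so 9340 × 0.01562 = 145.9 R/h.
Further attenuation needed: 145.9/7.34 = 19.88.
n = log₂(19.88) = 4.313 half-value layers.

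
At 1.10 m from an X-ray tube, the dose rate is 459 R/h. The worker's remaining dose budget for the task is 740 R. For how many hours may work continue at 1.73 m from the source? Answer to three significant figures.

3.99 h

By the inverse-square law, rate at 1.73 m:
459 × (1.10/1.73)² = 459 × 0.4043 = 185.6 R/h.
Stay time = 740 R ÷ 185.6 R/h = 3.987 h.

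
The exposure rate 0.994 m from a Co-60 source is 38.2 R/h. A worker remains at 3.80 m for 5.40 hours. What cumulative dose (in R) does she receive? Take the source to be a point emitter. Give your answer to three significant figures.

14.1 R

By the inverse-square law, rate at 3.80 m:
(0.994/3.80)² = 0.06842, so 38.2 × 0.06842 = 2.614 R/h.
Dose = rate × time = 2.614 R/h × 5.400 h = 14.12 R.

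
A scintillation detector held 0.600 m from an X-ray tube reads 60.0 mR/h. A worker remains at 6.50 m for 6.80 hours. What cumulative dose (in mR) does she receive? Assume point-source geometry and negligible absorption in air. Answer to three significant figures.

Using I₁d₁² = I₂d₂², rate at 6.50 m:
(0.600/6.50)² = 0.008521, so 60.0 × 0.008521 = 0.5113 mR/h.
Dose = rate × time = 0.5113 mR/h × 6.800 h = 3.477 mR.

3.48 mR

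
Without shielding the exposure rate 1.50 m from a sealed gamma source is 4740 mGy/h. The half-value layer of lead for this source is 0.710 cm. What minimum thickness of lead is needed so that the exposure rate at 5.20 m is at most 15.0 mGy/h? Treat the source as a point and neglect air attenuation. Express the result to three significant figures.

3.35 cm

At 5.20 m, distance alone gives (1.50/5.20)² = 0.08321, so 4740 × 0.08321 = 394.4 mGy/h.
Further attenuation needed: 394.4/15.0 = 26.29.
n = log₂(26.29) = 4.716 half-value layers.
Thickness = 4.716 × 0.710 cm = 3.348 cm.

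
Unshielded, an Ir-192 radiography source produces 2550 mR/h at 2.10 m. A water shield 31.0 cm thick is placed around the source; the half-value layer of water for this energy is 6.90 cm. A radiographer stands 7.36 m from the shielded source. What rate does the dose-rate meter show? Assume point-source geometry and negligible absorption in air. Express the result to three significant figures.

Distance alone: 2550 × (2.10/7.36)² = 2550 × 0.08141 = 207.6 mR/h.
Shield: 31.0/6.90 = 4.493 half-value layers → attenuation 2^(−4.493) = 0.04441.
Combined: 207.6 × 0.04441 = 9.220 mR/h.

9.22 mR/h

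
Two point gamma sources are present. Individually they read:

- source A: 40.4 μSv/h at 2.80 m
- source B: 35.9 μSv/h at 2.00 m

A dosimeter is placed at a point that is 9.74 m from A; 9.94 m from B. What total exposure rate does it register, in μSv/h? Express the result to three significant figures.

Each source contributes Iᵢ·(dᵢ/rᵢ)²; contributions add.
A: 40.4 × (2.80/9.74)² = 3.339 μSv/h
B: 35.9 × (2.00/9.94)² = 1.453 μSv/h
Total = 3.339 + 1.453 = 4.792 μSv/h.

4.79 μSv/h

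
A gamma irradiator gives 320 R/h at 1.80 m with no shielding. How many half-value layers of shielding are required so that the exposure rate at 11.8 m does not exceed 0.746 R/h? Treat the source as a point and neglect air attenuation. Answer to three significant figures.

At 11.8 m, distance alone gives (1.80/11.8)² = 0.02327, so 320 × 0.02327 = 7.446 R/h.
Further attenuation needed: 7.446/0.746 = 9.981.
n = log₂(9.981) = 3.319 half-value layers.

3.32 half-value layers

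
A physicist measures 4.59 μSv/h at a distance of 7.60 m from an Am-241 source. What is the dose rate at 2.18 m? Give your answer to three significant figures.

55.8 μSv/h

Since intensity falls as 1/r², the rate at 2.18 m is
4.59 × (7.60/2.18)² = 4.59 × 12.15 = 55.77 μSv/h.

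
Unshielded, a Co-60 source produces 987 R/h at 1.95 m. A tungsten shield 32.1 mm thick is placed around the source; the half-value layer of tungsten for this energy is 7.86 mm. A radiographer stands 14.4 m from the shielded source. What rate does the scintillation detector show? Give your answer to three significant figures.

Distance alone: (1.95/14.4)² = 0.01834, so 987 × 0.01834 = 18.10 R/h.
Shield: 32.1/7.86 = 4.084 half-value layers → attenuation 2^(−4.084) = 0.05896.
Combined: 18.10 × 0.05896 = 1.067 R/h.

1.07 R/h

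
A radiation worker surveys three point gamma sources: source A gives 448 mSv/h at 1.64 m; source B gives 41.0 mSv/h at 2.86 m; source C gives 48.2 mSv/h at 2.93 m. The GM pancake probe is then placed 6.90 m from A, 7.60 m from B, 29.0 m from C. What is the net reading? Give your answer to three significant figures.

31.6 mSv/h

By superposition, sum each source's inverse-square contribution:
A: 448 × (1.64/6.90)² = 25.31 mSv/h
B: 41.0 × (2.86/7.60)² = 5.806 mSv/h
C: 48.2 × (2.93/29.0)² = 0.4920 mSv/h
Total = 25.31 + 5.806 + 0.4920 = 31.61 mSv/h.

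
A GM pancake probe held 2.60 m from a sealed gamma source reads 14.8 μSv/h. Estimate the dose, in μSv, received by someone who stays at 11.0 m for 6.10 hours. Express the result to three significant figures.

Intensity scales as (d₁/d₂)², so rate at 11.0 m:
14.8 × (2.60/11.0)² = 14.8 × 0.05587 = 0.8269 μSv/h.
Dose = rate × time = 0.8269 μSv/h × 6.100 h = 5.044 μSv.

5.04 μSv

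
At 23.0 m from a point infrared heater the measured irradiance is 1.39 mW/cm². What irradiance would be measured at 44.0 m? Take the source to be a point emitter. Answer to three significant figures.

0.380 mW/cm²

By the inverse-square law, scaling from 23.0 m to 44.0 m:
(23.0/44.0)² = 0.2732, so 1.39 × 0.2732 = 0.3797 mW/cm².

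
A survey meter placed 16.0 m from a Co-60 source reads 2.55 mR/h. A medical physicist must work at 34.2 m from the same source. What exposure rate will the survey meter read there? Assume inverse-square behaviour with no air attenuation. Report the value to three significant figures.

0.558 mR/h

By the inverse-square law, scaling from 16.0 m to 34.2 m:
(16.0/34.2)² = 0.2189, so 2.55 × 0.2189 = 0.5582 mR/h.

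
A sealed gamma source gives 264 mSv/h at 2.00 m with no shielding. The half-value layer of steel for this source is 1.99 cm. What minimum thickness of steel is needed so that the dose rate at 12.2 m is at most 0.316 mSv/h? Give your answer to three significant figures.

At 12.2 m, distance alone gives 264 × (2.00/12.2)² = 264 × 0.02687 = 7.094 mSv/h.
Further attenuation needed: 7.094/0.316 = 22.45.
n = log₂(22.45) = 4.489 half-value layers.
Thickness = 4.489 × 1.99 cm = 8.933 cm.

8.93 cm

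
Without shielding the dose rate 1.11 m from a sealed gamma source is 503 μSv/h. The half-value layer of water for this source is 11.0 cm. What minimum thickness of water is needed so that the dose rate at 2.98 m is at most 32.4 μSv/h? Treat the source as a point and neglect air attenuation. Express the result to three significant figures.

At 2.98 m, distance alone gives 503 × (1.11/2.98)² = 503 × 0.1387 = 69.77 μSv/h.
Further attenuation needed: 69.77/32.4 = 2.153.
n = log₂(2.153) = 1.106 half-value layers.
Thickness = 1.106 × 11.0 cm = 12.17 cm.

12.2 cm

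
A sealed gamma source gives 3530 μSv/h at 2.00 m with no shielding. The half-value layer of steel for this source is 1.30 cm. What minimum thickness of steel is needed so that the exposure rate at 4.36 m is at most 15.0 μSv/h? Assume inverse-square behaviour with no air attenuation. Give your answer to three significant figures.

7.32 cm

At 4.36 m, distance alone gives 3530 × (2.00/4.36)² = 3530 × 0.2104 = 742.7 μSv/h.
Further attenuation needed: 742.7/15.0 = 49.51.
n = log₂(49.51) = 5.630 half-value layers.
Thickness = 5.630 × 1.30 cm = 7.319 cm.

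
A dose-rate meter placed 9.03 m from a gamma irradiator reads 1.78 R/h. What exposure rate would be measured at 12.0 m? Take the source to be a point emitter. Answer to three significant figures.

Using I₁d₁² = I₂d₂², scaling from 9.03 m to 12.0 m:
1.78 × (9.03/12.0)² = 1.78 × 0.5663 = 1.008 R/h.

1.01 R/h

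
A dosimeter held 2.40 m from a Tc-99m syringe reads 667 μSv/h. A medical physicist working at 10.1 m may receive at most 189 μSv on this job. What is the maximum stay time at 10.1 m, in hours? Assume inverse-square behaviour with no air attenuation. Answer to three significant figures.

5.02 h

Intensity scales as (d₁/d₂)², so rate at 10.1 m:
(2.40/10.1)² = 0.05647, so 667 × 0.05647 = 37.67 μSv/h.
Stay time = 189 μSv ÷ 37.67 μSv/h = 5.017 h.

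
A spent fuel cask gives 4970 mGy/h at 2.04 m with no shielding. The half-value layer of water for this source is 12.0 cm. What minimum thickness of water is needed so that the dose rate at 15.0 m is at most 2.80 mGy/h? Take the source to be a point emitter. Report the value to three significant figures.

At 15.0 m, distance alone gives 4970 × (2.04/15.0)² = 4970 × 0.01850 = 91.94 mGy/h.
Further attenuation needed: 91.94/2.80 = 32.84.
n = log₂(32.84) = 5.037 half-value layers.
Thickness = 5.037 × 12.0 cm = 60.44 cm.

60.4 cm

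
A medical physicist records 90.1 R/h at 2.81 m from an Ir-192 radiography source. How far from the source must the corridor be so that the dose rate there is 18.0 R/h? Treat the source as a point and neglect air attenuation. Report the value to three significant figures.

By the inverse-square law, d₂ = d₁·√(I₁/I₂).
I₁/I₂ = 90.1/18.0 = 5.006, so d₂ = 2.81 × √5.006 = 6.287 m.

6.29 m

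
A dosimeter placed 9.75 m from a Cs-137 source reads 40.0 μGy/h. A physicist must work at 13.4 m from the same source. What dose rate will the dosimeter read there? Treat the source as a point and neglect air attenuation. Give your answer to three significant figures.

Using I₁d₁² = I₂d₂², scaling from 9.75 m to 13.4 m:
40.0 × (9.75/13.4)² = 40.0 × 0.5294 = 21.18 μGy/h.

21.2 μGy/h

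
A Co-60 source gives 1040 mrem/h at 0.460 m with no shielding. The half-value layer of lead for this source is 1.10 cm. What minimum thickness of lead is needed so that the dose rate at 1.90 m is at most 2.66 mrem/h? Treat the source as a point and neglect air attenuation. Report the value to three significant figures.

At 1.90 m, distance alone gives 1040 × (0.460/1.90)² = 1040 × 0.05861 = 60.95 mrem/h.
Further attenuation needed: 60.95/2.66 = 22.91.
n = log₂(22.91) = 4.518 half-value layers.
Thickness = 4.518 × 1.10 cm = 4.970 cm.

4.97 cm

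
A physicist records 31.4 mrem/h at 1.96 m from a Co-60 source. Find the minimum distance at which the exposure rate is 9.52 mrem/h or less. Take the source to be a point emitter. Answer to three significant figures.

3.56 m

Since intensity falls as 1/r², d₂ = d₁·√(I₁/I₂).
I₁/I₂ = 31.4/9.52 = 3.298, so d₂ = 1.96 × √3.298 = 3.559 m.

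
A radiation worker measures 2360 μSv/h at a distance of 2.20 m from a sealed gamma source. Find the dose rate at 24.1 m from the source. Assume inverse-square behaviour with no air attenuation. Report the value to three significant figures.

19.7 μSv/h

Using I₁d₁² = I₂d₂², the rate at 24.1 m is
2360 × (2.20/24.1)² = 2360 × 0.008333 = 19.67 μSv/h.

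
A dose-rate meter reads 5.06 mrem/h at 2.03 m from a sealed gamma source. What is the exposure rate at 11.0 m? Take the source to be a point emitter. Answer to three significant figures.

Applying the 1/r² law, the rate at 11.0 m is
(2.03/11.0)² = 0.03406, so 5.06 × 0.03406 = 0.1723 mrem/h.

0.172 mrem/h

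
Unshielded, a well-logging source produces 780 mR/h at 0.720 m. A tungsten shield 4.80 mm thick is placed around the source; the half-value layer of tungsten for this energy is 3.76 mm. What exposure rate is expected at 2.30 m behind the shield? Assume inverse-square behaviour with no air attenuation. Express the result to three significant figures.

Distance alone: (0.720/2.30)² = 0.09800, so 780 × 0.09800 = 76.44 mR/h.
Shield: 4.80/3.76 = 1.277 half-value layers → attenuation 2^(−1.277) = 0.4127.
Combined: 76.44 × 0.4127 = 31.55 mR/h.

31.6 mR/h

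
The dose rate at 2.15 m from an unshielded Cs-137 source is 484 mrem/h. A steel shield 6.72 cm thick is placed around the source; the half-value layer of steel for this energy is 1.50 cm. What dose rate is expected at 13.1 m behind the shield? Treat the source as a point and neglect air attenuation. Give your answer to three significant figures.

Distance alone: (2.15/13.1)² = 0.02694, so 484 × 0.02694 = 13.04 mrem/h.
Shield: 6.72/1.50 = 4.480 half-value layers → attenuation 2^(−4.480) = 0.04481.
Combined: 13.04 × 0.04481 = 0.5843 mrem/h.

0.584 mrem/h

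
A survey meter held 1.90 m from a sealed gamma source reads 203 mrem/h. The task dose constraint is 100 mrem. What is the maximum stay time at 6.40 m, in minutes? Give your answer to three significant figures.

335 min

Intensity scales as (d₁/d₂)², so rate at 6.40 m:
203 × (1.90/6.40)² = 203 × 0.08813 = 17.89 mrem/h.
Stay time = 100 mrem ÷ 17.89 mrem/h = 5.590 h = 335.4 min.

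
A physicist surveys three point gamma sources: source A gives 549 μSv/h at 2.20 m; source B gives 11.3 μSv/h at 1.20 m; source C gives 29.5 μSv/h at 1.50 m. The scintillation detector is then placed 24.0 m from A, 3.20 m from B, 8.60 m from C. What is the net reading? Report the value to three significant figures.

Each source contributes Iᵢ·(dᵢ/rᵢ)²; contributions add.
A: 549 × (2.20/24.0)² = 4.613 μSv/h
B: 11.3 × (1.20/3.20)² = 1.589 μSv/h
C: 29.5 × (1.50/8.60)² = 0.8974 μSv/h
Total = 4.613 + 1.589 + 0.8974 = 7.099 μSv/h.

7.10 μSv/h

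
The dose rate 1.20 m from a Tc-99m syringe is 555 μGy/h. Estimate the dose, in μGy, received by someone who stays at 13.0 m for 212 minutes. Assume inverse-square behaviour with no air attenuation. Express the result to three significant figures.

Intensity scales as (d₁/d₂)², so rate at 13.0 m:
(1.20/13.0)² = 0.008521, so 555 × 0.008521 = 4.729 μGy/h.
Dose = rate × time = 4.729 μGy/h × 3.533 h = 16.71 μGy.

16.7 μGy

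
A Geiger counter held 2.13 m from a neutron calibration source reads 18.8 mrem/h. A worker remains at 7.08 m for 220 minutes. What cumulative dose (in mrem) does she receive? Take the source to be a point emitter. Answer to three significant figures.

6.24 mrem

Intensity scales as (d₁/d₂)², so rate at 7.08 m:
(2.13/7.08)² = 0.09051, so 18.8 × 0.09051 = 1.702 mrem/h.
Dose = rate × time = 1.702 mrem/h × 3.667 h = 6.241 mrem.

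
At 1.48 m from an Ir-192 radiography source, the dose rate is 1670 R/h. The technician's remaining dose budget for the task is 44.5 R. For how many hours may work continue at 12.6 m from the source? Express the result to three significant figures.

By the inverse-square law, rate at 12.6 m:
(1.48/12.6)² = 0.01380, so 1670 × 0.01380 = 23.05 R/h.
Stay time = 44.5 R ÷ 23.05 R/h = 1.931 h.

1.93 h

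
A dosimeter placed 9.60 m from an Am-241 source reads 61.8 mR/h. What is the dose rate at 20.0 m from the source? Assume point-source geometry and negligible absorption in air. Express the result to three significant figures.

By the inverse-square law, scaling from 9.60 m to 20.0 m:
(9.60/20.0)² = 0.2304, so 61.8 × 0.2304 = 14.24 mR/h.

14.2 mR/h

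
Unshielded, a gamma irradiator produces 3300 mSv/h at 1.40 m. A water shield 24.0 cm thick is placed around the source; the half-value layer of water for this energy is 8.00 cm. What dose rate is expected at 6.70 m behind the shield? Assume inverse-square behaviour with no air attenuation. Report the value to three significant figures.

Distance alone: 3300 × (1.40/6.70)² = 3300 × 0.04366 = 144.1 mSv/h.
Shield: 24.0/8.00 = 3.000 half-value layers → attenuation 2^(−3.000) = 0.1250.
Combined: 144.1 × 0.1250 = 18.01 mSv/h.

18.0 mSv/h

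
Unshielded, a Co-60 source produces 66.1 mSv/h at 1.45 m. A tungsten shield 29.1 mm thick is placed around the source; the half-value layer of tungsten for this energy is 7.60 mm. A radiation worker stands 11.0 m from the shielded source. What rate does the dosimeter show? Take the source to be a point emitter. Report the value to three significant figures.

0.0808 mSv/h

Distance alone: (1.45/11.0)² = 0.01738, so 66.1 × 0.01738 = 1.149 mSv/h.
Shield: 29.1/7.60 = 3.829 half-value layers → attenuation 2^(−3.829) = 0.07036.
Combined: 1.149 × 0.07036 = 0.08084 mSv/h.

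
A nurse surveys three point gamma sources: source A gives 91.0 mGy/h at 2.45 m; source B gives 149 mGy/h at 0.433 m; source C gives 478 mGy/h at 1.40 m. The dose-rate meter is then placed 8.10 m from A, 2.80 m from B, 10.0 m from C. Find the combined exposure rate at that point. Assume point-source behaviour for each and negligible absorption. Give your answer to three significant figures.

By superposition, sum each source's inverse-square contribution:
A: 91.0 × (2.45/8.10)² = 8.325 mGy/h
B: 149 × (0.433/2.80)² = 3.563 mGy/h
C: 478 × (1.40/10.0)² = 9.369 mGy/h
Total = 8.325 + 3.563 + 9.369 = 21.26 mGy/h.

21.3 mGy/h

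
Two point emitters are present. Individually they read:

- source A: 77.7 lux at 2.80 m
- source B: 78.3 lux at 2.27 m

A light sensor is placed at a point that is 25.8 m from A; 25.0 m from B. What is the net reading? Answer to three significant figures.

By superposition, sum each source's inverse-square contribution:
A: 77.7 × (2.80/25.8)² = 0.9152 lux
B: 78.3 × (2.27/25.0)² = 0.6456 lux
Total = 0.9152 + 0.6456 = 1.561 lux.

1.56 lux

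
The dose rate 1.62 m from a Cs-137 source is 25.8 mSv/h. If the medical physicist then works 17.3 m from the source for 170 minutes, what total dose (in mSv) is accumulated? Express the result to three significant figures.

0.641 mSv

Applying the 1/r² law, rate at 17.3 m:
25.8 × (1.62/17.3)² = 25.8 × 0.008769 = 0.2262 mSv/h.
Dose = rate × time = 0.2262 mSv/h × 2.833 h = 0.6408 mSv.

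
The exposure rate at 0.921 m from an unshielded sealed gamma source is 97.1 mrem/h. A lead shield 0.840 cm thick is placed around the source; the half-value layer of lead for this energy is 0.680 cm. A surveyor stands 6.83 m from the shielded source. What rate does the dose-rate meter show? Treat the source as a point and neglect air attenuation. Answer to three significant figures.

0.750 mrem/h

Distance alone: (0.921/6.83)² = 0.01818, so 97.1 × 0.01818 = 1.765 mrem/h.
Shield: 0.840/0.680 = 1.235 half-value layers → attenuation 2^(−1.235) = 0.4248.
Combined: 1.765 × 0.4248 = 0.7498 mrem/h.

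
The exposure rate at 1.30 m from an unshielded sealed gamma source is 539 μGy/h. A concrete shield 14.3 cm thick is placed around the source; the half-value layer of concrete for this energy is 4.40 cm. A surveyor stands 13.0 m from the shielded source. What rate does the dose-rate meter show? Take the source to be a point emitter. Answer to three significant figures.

0.567 μGy/h

Distance alone: (1.30/13.0)² = 0.01000, so 539 × 0.01000 = 5.390 μGy/h.
Shield: 14.3/4.40 = 3.250 half-value layers → attenuation 2^(−3.250) = 0.1051.
Combined: 5.390 × 0.1051 = 0.5665 μGy/h.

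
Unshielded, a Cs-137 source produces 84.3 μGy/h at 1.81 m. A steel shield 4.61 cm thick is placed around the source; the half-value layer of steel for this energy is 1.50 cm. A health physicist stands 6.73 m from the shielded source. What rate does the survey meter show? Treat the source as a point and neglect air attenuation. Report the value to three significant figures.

Distance alone: 84.3 × (1.81/6.73)² = 84.3 × 0.07233 = 6.097 μGy/h.
Shield: 4.61/1.50 = 3.073 half-value layers → attenuation 2^(−3.073) = 0.1188.
Combined: 6.097 × 0.1188 = 0.7243 μGy/h.

0.724 μGy/h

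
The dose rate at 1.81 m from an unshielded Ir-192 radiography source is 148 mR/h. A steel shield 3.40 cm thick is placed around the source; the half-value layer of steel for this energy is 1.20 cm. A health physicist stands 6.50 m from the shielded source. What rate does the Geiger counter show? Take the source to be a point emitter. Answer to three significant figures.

1.61 mR/h

Distance alone: (1.81/6.50)² = 0.07754, so 148 × 0.07754 = 11.48 mR/h.
Shield: 3.40/1.20 = 2.833 half-value layers → attenuation 2^(−2.833) = 0.1403.
Combined: 11.48 × 0.1403 = 1.611 mR/h.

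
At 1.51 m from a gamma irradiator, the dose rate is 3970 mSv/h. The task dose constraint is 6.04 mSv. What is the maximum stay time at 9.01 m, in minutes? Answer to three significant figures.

By the inverse-square law, rate at 9.01 m:
3970 × (1.51/9.01)² = 3970 × 0.02809 = 111.5 mSv/h.
Stay time = 6.04 mSv ÷ 111.5 mSv/h = 0.05417 h = 3.250 min.

3.25 min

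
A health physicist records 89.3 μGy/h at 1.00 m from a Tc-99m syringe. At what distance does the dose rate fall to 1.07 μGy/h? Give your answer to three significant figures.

9.14 m

Intensity scales as (d₁/d₂)², so d₂ = d₁·√(I₁/I₂).
I₁/I₂ = 89.3/1.07 = 83.46, so d₂ = 1.00 × √83.46 = 9.136 m.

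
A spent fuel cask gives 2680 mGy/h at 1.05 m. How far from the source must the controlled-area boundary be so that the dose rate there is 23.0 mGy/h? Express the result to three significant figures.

11.3 m

Since intensity falls as 1/r², d₂ = d₁·√(I₁/I₂).
I₁/I₂ = 2680/23.0 = 116.5, so d₂ = 1.05 × √116.5 = 11.33 m.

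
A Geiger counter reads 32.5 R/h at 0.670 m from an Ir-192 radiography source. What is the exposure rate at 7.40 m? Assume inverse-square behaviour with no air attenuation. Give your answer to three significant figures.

Using I₁d₁² = I₂d₂², the rate at 7.40 m is
32.5 × (0.670/7.40)² = 32.5 × 0.008198 = 0.2664 R/h.

0.266 R/h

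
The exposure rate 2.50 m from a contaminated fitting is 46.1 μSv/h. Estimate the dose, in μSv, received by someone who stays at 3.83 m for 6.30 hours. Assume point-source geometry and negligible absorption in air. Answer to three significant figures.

Using I₁d₁² = I₂d₂², rate at 3.83 m:
46.1 × (2.50/3.83)² = 46.1 × 0.4261 = 19.64 μSv/h.
Dose = rate × time = 19.64 μSv/h × 6.300 h = 123.7 μSv.

124 μSv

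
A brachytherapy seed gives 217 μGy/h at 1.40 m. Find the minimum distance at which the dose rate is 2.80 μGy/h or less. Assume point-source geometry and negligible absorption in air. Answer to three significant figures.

12.3 m

Using I₁d₁² = I₂d₂², d₂ = d₁·√(I₁/I₂).
I₁/I₂ = 217/2.80 = 77.50, so d₂ = 1.40 × √77.50 = 12.32 m.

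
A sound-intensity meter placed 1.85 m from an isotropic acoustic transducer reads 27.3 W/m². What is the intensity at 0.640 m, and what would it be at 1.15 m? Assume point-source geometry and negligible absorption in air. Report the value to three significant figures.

Intensity scales as (d₁/d₂)², so
At 0.640 m: (1.85/0.640)² = 8.356, so 27.3 × 8.356 = 228.1 W/m²
At 1.15 m: (0.640/1.15)² = 0.3097, so 228.1 × 0.3097 = 70.64 W/m².

228 W/m²; 70.6 W/m²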